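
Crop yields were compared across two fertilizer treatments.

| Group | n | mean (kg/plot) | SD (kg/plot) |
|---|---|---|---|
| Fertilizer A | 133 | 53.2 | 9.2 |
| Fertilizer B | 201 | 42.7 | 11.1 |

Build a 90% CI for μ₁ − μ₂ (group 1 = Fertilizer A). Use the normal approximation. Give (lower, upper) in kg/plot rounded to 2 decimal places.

(8.66, 12.34)

Per-group SEs: s₁/√n₁ = 9.2/√133 = 0.7977, s₂/√n₂ = 11.1/√201 = 0.7829.
Unpooled SE of the difference: √(0.63632529 + 0.61293241) = 1.1177.
Margin of error = z* · SE = 1.645 × 1.1177 = 1.8386.
x̄₁ − x̄₂ = 53.2 − 42.7 = 10.5000.
CI: 10.5000 ± 1.8386 = (8.66, 12.34).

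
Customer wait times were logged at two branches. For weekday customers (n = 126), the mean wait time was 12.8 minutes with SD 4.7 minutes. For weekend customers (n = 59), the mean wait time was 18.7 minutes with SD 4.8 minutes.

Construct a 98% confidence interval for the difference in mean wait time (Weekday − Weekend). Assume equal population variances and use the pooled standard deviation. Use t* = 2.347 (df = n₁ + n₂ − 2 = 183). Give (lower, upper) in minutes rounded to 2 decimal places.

(-7.65, -4.15)

s_p = √[((n₁−1)s₁² + (n₂−1)s₂²)/(n₁+n₂−2)] = √[(125·4.7² + 58·4.8²)/183] = 4.7319.
SE = 4.7319·√(1/126 + 1/59) = 0.7465.
With t* = 2.347, margin = 2.347 × 0.7465 = 1.7520.
x̄₁ − x̄₂ = 12.8 − 18.7 = -5.9000; interval -5.9000 ± 1.7520 = (-7.65, -4.15).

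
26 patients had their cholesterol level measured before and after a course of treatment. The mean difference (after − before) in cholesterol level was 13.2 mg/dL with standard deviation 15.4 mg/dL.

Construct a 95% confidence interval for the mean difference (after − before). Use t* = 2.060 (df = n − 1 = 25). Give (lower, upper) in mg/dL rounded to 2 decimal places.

(6.98, 19.42)

Paired design: SE = s_d/√n = 15.4/√26 = 3.0202.
t* = 2.060; margin of error = 2.060 × 3.0202 = 6.2216.
13.2 ± 6.2216 → (6.98, 19.42).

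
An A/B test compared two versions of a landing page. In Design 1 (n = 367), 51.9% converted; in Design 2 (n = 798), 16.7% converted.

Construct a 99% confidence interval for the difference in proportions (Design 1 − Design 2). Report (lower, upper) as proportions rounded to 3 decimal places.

(0.277, 0.427)

SE₁ = √(p̂₁(1−p̂₁)/n₁) = √(0.5190·0.4810/367) = 0.02608; SE₂ = √(0.1670·0.8330/798) = 0.01320.
Independent samples: SE of the difference = √(SE₁² + SE₂²) = √(0.0006801664 + 0.00017424) = 0.02923.
z* for 99% confidence is 2.576, so the margin of error is 2.576 × 0.02923 = 0.07530.
Point estimate p̂₁ − p̂₂ = 0.5190 − 0.1670 = 0.3520.
0.3520 ± 0.07530 → (0.277, 0.427).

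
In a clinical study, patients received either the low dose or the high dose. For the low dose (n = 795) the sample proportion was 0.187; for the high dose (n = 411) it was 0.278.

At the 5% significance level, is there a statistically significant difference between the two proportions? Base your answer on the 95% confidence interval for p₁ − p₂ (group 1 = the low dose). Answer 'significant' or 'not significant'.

Each SE is √(p̂(1−p̂)/n): √(0.1870·0.8130/795) = 0.01383 and √(0.2780·0.7220/411) = 0.02210.
SE(p̂₁ − p̂₂) = √(SE₁² + SE₂²) = √(0.0001912689 + 0.00048841) = 0.02607, since the two samples are independent.
At 95% confidence z* = 1.960; margin = 1.960 × 0.02607 = 0.05110.
The difference is 0.1870 − 0.2780 = -0.0910, so the interval is -0.0910 ± 0.05110 = (-0.14210, -0.03990).
The interval (-0.14210, -0.03990) does not contain 0, so the difference is significant.

significant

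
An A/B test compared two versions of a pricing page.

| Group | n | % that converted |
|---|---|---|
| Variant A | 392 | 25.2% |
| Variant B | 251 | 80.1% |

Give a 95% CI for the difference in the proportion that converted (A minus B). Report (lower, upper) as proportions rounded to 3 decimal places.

(-0.614, -0.484)

SE₁ = √(p̂₁(1−p̂₁)/n₁) = √(0.2520·0.7480/392) = 0.02193; SE₂ = √(0.8010·0.1990/251) = 0.02520.
Independent samples: SE of the difference = √(SE₁² + SE₂²) = √(0.0004809249 + 0.00063504) = 0.03341.
z* for 95% confidence is 1.960, so the margin of error is 1.960 × 0.03341 = 0.06548.
Point estimate p̂₁ − p̂₂ = 0.2520 − 0.8010 = -0.5490.
-0.5490 ± 0.06548 → (-0.614, -0.484).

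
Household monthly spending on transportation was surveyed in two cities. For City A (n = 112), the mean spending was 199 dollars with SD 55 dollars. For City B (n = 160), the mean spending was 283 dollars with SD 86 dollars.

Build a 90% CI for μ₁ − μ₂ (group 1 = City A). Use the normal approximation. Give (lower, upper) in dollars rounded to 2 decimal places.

(-98.08, -69.92)

SE₁ = s₁/√n₁ = 55/√112 = 5.1970; SE₂ = 86/√160 = 6.7989.
Independent samples, unequal variances: SE_diff = √(SE₁² + SE₂²) = √(27.008809 + 46.22504121) = 8.5577.
z* = 1.645, so margin of error = 1.645 × 8.5577 = 14.0774.
Difference in means = 199 − 283 = -84.0000.
-84.0000 ± 14.0774 → (-98.08, -69.92).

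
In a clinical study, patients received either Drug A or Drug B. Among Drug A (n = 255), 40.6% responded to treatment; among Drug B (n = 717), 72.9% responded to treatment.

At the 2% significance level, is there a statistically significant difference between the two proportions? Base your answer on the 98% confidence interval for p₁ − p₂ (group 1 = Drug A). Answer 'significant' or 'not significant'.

Each SE is √(p̂(1−p̂)/n): √(0.4060·0.5940/255) = 0.03075 and √(0.7290·0.2710/717) = 0.01660.
SE(p̂₁ − p̂₂) = √(SE₁² + SE₂²) = √(0.0009455625 + 0.00027556) = 0.03494, since the two samples are independent.
At 98% confidence z* = 2.326; margin = 2.326 × 0.03494 = 0.08127.
The difference is 0.4060 − 0.7290 = -0.3230, so the interval is -0.3230 ± 0.08127 = (-0.40427, -0.24173).
The interval (-0.40427, -0.24173) does not contain 0, so the difference is significant.

significant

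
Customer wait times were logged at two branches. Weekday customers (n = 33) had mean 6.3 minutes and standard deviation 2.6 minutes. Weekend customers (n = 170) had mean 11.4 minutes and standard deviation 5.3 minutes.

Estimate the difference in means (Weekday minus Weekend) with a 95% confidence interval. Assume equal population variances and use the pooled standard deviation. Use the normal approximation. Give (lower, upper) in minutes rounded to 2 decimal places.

s_p = √[((n₁−1)s₁² + (n₂−1)s₂²)/(n₁+n₂−2)] = √[(32·2.6² + 169·5.3²)/201] = 4.9693.
SE = 4.9693·√(1/33 + 1/170) = 0.9453.
With z* = 1.960, margin = 1.960 × 0.9453 = 1.8528.
x̄₁ − x̄₂ = 6.3 − 11.4 = -5.1000; interval -5.1000 ± 1.8528 = (-6.95, -3.25).

(-6.95, -3.25)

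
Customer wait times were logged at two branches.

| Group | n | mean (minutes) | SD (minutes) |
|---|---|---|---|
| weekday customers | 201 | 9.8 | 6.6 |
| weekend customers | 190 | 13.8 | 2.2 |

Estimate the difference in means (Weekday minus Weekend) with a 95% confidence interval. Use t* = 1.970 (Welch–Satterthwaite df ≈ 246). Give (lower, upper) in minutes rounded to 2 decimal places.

(-4.97, -3.03)

Per-group SEs: s₁/√n₁ = 6.6/√201 = 0.4655, s₂/√n₂ = 2.2/√190 = 0.1596.
Unpooled SE of the difference: √(0.21669025 + 0.02547216) = 0.4921.
Margin of error = t* · SE = 1.970 × 0.4921 = 0.9694.
x̄₁ − x̄₂ = 9.8 − 13.8 = -4.0000.
CI: -4.0000 ± 0.9694 = (-4.97, -3.03).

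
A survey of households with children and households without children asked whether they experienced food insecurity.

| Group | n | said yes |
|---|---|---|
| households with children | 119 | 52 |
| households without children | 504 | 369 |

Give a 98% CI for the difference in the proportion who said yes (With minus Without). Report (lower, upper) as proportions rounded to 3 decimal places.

First, p̂₁ = 52/119 = 0.4370; p̂₂ = 369/504 = 0.7321.
The two standard errors are √(0.4370×0.5630/119) = 0.04547 and √(0.7321×0.2679/504) = 0.01973.
Because the samples are independent, SE_diff = √(0.04547² + 0.01973²) = 0.04957.
Using z* = 2.326 for 98%, ME = 2.326 × 0.04957 = 0.11530.
p̂₁ − p̂₂ = -0.2951; interval -0.2951 ± 0.11530 gives (-0.410, -0.180).

(-0.410, -0.180)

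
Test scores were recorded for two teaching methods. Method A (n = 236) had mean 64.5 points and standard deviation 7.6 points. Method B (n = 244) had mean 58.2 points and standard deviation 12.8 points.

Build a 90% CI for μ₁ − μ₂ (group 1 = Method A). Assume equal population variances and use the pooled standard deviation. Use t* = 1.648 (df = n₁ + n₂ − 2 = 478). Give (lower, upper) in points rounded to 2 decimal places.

(4.71, 7.89)

Pooled variance s_p² = [235·7.6² + 243·12.8²] / (236+244−2) = 111.6877, so s_p = 10.5682.
SE_diff = s_p·√(1/n₁ + 1/n₂) = 10.5682·√(1/236 + 1/244) = 0.9649.
t* = 1.648; margin = 1.648 × 0.9649 = 1.5902.
Difference = 64.5 − 58.2 = 6.3000.
6.3000 ± 1.5902 → (4.71, 7.89).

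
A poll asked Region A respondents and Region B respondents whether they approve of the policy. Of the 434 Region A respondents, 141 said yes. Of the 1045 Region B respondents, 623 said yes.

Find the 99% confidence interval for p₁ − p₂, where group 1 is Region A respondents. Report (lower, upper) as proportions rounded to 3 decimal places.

(-0.341, -0.201)

Sample proportions: 141/434 = 0.3249, 623/1045 = 0.5962.
Each SE is √(p̂(1−p̂)/n): √(0.3249·0.6751/434) = 0.02248 and √(0.5962·0.4038/1045) = 0.01518.
SE(p̂₁ − p̂₂) = √(SE₁² + SE₂²) = √(0.0005053504 + 0.0002304324) = 0.02713, since the two samples are independent.
At 99% confidence z* = 2.576; margin = 2.576 × 0.02713 = 0.06989.
The difference is 0.3249 − 0.5962 = -0.2713, so the interval is -0.2713 ± 0.06989 = (-0.341, -0.201).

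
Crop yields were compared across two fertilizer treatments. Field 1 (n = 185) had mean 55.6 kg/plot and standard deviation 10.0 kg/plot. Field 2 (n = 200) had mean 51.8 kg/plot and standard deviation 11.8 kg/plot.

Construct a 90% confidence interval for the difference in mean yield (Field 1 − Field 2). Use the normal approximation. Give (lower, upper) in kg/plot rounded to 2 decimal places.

(1.97, 5.63)

SE₁ = s₁/√n₁ = 10.0/√185 = 0.7352; SE₂ = 11.8/√200 = 0.8344.
Independent samples, unequal variances: SE_diff = √(SE₁² + SE₂²) = √(0.54051904 + 0.69622336) = 1.1121.
z* = 1.645, so margin of error = 1.645 × 1.1121 = 1.8294.
Difference in means = 55.6 − 51.8 = 3.8000.
3.8000 ± 1.8294 → (1.97, 5.63).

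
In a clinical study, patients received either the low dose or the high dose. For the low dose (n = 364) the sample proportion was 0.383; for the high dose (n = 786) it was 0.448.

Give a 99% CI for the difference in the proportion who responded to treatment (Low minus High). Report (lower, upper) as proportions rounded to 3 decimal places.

SE₁ = √(p̂₁(1−p̂₁)/n₁) = √(0.3830·0.6170/364) = 0.02548; SE₂ = √(0.4480·0.5520/786) = 0.01774.
Independent samples: SE of the difference = √(SE₁² + SE₂²) = √(0.0006492304 + 0.0003147076) = 0.03105.
z* for 99% confidence is 2.576, so the margin of error is 2.576 × 0.03105 = 0.07998.
Point estimate p̂₁ − p̂₂ = 0.3830 − 0.4480 = -0.0650.
-0.0650 ± 0.07998 → (-0.145, 0.015).

(-0.145, 0.015)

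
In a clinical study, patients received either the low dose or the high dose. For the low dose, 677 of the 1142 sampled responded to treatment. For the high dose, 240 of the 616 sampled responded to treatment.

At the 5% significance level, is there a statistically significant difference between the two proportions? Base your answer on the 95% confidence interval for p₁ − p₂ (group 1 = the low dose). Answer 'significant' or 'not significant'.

significant

p̂₁ = 677/1142 = 0.5928 and p̂₂ = 240/616 = 0.3896.
SE₁ = √(p̂₁(1−p̂₁)/n₁) = √(0.5928·0.4072/1142) = 0.01454; SE₂ = √(0.3896·0.6104/616) = 0.01965.
Independent samples: SE of the difference = √(SE₁² + SE₂²) = √(0.0002114116 + 0.0003861225) = 0.02444.
z* for 95% confidence is 1.960, so the margin of error is 1.960 × 0.02444 = 0.04790.
Point estimate p̂₁ − p̂₂ = 0.5928 − 0.3896 = 0.2032.
0.2032 ± 0.04790 → (0.15530, 0.25110).
The interval (0.15530, 0.25110) does not contain 0, so the difference is significant.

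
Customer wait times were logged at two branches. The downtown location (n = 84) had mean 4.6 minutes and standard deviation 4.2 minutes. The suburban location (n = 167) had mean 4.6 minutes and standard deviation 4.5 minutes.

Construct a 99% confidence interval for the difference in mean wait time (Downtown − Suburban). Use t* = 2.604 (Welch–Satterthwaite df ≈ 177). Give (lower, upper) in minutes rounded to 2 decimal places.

(-1.50, 1.50)

Standard errors of each mean: 4.2/√84 = 0.4583 and 4.5/√167 = 0.3482.
SE(x̄₁ − x̄₂) = √(0.4583² + 0.3482²) = 0.5756 for independent samples with unequal variances.
With t* = 2.604, the margin is 2.604 × 0.5756 = 1.4989.
x̄₁ − x̄₂ = 4.6 − 4.6 = 0.0000; the interval is 0.0000 ± 1.4989 = (-1.50, 1.50).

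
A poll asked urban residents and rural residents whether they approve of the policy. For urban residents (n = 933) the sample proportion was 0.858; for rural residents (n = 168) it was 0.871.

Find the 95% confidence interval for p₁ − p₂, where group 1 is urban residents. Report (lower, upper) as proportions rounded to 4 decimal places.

(-0.0684, 0.0424)

Each SE is √(p̂(1−p̂)/n): √(0.8580·0.1420/933) = 0.01143 and √(0.8710·0.1290/168) = 0.02586.
SE(p̂₁ − p̂₂) = √(SE₁² + SE₂²) = √(0.0001306449 + 0.0006687396) = 0.02827, since the two samples are independent.
At 95% confidence z* = 1.960; margin = 1.960 × 0.02827 = 0.05541.
The difference is 0.8580 − 0.8710 = -0.0130, so the interval is -0.0130 ± 0.05541 = (-0.0684, 0.0424).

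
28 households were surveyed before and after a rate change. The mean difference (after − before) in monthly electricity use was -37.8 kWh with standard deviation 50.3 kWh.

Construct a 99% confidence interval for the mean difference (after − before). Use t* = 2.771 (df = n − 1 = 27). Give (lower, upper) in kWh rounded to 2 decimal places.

(-64.14, -11.46)

This is a matched-pairs design, so SE = s_d/√n = 50.3/√28 = 9.5058.
Margin = 2.771 × 9.5058 = 26.3406; the interval is -37.8 ± 26.3406 = (-64.14, -11.46).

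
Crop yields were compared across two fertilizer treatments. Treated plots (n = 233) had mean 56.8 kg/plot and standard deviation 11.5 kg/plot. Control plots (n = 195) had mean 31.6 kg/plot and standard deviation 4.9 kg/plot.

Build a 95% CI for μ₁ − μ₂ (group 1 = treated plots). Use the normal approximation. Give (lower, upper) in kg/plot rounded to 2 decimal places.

(23.57, 26.83)

Standard errors of each mean: 11.5/√233 = 0.7534 and 4.9/√195 = 0.3509.
SE(x̄₁ − x̄₂) = √(0.7534² + 0.3509²) = 0.8311 for independent samples with unequal variances.
With z* = 1.960, the margin is 1.960 × 0.8311 = 1.6290.
x̄₁ − x̄₂ = 56.8 − 31.6 = 25.2000; the interval is 25.2000 ± 1.6290 = (23.57, 26.83).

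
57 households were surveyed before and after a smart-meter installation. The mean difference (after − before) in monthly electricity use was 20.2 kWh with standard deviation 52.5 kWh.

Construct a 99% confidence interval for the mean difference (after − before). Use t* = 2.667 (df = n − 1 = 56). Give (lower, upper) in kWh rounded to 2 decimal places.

Paired design: SE = s_d/√n = 52.5/√57 = 6.9538.
t* = 2.667; margin of error = 2.667 × 6.9538 = 18.5458.
20.2 ± 18.5458 → (1.65, 38.75).

(1.65, 38.75)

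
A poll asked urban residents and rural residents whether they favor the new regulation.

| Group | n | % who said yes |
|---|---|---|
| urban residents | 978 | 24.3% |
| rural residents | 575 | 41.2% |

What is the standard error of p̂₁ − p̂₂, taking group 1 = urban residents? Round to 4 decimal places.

SE₁ = √(p̂₁(1−p̂₁)/n₁) = √(0.2430·0.7570/978) = 0.01371; SE₂ = √(0.4120·0.5880/575) = 0.02053.
Independent samples: SE of the difference = √(SE₁² + SE₂²) = √(0.0001879641 + 0.0004214809) = 0.02469.

0.0247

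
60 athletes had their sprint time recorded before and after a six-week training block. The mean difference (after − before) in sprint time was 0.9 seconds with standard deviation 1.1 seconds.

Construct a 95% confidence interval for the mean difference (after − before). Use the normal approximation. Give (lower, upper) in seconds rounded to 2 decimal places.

(0.62, 1.18)

Paired design: SE = s_d/√n = 1.1/√60 = 0.1420.
z* = 1.960; margin of error = 1.960 × 0.1420 = 0.2783.
0.9 ± 0.2783 → (0.62, 1.18).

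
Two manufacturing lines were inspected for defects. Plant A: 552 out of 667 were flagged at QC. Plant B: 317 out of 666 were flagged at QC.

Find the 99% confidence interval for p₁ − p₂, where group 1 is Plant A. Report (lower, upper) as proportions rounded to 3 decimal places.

p̂₁ = 552/667 = 0.8276 and p̂₂ = 317/666 = 0.4760.
SE₁ = √(p̂₁(1−p̂₁)/n₁) = √(0.8276·0.1724/667) = 0.01463; SE₂ = √(0.4760·0.5240/666) = 0.01935.
Independent samples: SE of the difference = √(SE₁² + SE₂²) = √(0.0002140369 + 0.0003744225) = 0.02426.
z* for 99% confidence is 2.576, so the margin of error is 2.576 × 0.02426 = 0.06249.
Point estimate p̂₁ − p̂₂ = 0.8276 − 0.4760 = 0.3516.
0.3516 ± 0.06249 → (0.289, 0.414).

(0.289, 0.414)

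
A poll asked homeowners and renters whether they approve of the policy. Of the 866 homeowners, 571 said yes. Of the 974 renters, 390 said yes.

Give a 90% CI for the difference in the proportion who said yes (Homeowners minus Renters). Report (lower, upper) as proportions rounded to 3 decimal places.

(0.222, 0.296)

First, p̂₁ = 571/866 = 0.6594; p̂₂ = 390/974 = 0.4004.
The two standard errors are √(0.6594×0.3406/866) = 0.01610 and √(0.4004×0.5996/974) = 0.01570.
Because the samples are independent, SE_diff = √(0.01610² + 0.01570²) = 0.02249.
Using z* = 1.645 for 90%, ME = 1.645 × 0.02249 = 0.03700.
p̂₁ − p̂₂ = 0.2590; interval 0.2590 ± 0.03700 gives (0.222, 0.296).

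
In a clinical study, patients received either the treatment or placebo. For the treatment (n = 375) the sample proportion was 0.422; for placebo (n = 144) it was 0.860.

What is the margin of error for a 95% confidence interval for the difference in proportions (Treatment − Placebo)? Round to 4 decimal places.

0.0756

Each SE is √(p̂(1−p̂)/n): √(0.4220·0.5780/375) = 0.02550 and √(0.8600·0.1400/144) = 0.02892.
SE(p̂₁ − p̂₂) = √(SE₁² + SE₂²) = √(0.00065025 + 0.0008363664) = 0.03856, since the two samples are independent.
At 95% confidence z* = 1.960; margin = 1.960 × 0.03856 = 0.07558.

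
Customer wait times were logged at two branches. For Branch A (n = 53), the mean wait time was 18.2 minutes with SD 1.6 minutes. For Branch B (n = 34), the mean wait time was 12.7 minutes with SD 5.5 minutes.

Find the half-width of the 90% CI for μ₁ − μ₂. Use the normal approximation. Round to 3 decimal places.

1.593

Per-group SEs: s₁/√n₁ = 1.6/√53 = 0.2198, s₂/√n₂ = 5.5/√34 = 0.9432.
Unpooled SE of the difference: √(0.04831204 + 0.88962624) = 0.9685.
Margin of error = z* · SE = 1.645 × 0.9685 = 1.5932.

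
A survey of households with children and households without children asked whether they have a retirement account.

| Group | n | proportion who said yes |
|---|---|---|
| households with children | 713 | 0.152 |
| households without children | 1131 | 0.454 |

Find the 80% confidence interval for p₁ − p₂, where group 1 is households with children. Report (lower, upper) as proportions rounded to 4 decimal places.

(-0.3276, -0.2764)

SE₁ = √(p̂₁(1−p̂₁)/n₁) = √(0.1520·0.8480/713) = 0.01345; SE₂ = √(0.4540·0.5460/1131) = 0.01480.
Independent samples: SE of the difference = √(SE₁² + SE₂²) = √(0.0001809025 + 0.00021904) = 0.02000.
z* for 80% confidence is 1.282, so the margin of error is 1.282 × 0.02000 = 0.02564.
Point estimate p̂₁ − p̂₂ = 0.1520 − 0.4540 = -0.3020.
-0.3020 ± 0.02564 → (-0.3276, -0.2764).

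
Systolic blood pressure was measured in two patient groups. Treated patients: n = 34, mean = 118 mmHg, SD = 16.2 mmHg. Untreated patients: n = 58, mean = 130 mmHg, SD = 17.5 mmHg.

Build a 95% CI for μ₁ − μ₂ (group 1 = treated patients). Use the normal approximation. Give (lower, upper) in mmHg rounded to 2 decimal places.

(-19.07, -4.93)

Standard errors of each mean: 16.2/√34 = 2.7783 and 17.5/√58 = 2.2979.
SE(x̄₁ − x̄₂) = √(2.7783² + 2.2979²) = 3.6055 for independent samples with unequal variances.
With z* = 1.960, the margin is 1.960 × 3.6055 = 7.0668.
x̄₁ − x̄₂ = 118 − 130 = -12.0000; the interval is -12.0000 ± 7.0668 = (-19.07, -4.93).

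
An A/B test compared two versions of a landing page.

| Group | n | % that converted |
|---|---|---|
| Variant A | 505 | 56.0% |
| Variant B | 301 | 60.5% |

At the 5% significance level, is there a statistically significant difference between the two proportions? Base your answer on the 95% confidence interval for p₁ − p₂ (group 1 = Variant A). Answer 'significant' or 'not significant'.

not significant

SE₁ = √(p̂₁(1−p̂₁)/n₁) = √(0.5600·0.4400/505) = 0.02209; SE₂ = √(0.6050·0.3950/301) = 0.02818.
Independent samples: SE of the difference = √(SE₁² + SE₂²) = √(0.0004879681 + 0.0007941124) = 0.03581.
z* for 95% confidence is 1.960, so the margin of error is 1.960 × 0.03581 = 0.07019.
Point estimate p̂₁ − p̂₂ = 0.5600 − 0.6050 = -0.0450.
-0.0450 ± 0.07019 → (-0.11519, 0.02519).
The interval (-0.11519, 0.02519) contains 0, so the difference is not significant.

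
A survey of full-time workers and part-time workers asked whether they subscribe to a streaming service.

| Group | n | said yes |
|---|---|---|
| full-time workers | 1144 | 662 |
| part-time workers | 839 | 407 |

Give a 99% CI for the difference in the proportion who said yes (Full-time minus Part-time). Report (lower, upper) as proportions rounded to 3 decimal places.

First, p̂₁ = 662/1144 = 0.5787; p̂₂ = 407/839 = 0.4851.
The two standard errors are √(0.5787×0.4213/1144) = 0.01460 and √(0.4851×0.5149/839) = 0.01725.
Because the samples are independent, SE_diff = √(0.01460² + 0.01725²) = 0.02260.
Using z* = 2.576 for 99%, ME = 2.576 × 0.02260 = 0.05822.
p̂₁ − p̂₂ = 0.0936; interval 0.0936 ± 0.05822 gives (0.035, 0.152).

(0.035, 0.152)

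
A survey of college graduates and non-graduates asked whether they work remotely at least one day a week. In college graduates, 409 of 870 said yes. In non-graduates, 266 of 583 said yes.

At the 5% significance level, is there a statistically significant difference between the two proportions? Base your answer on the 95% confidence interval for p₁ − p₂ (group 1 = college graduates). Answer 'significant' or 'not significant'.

Sample proportions: 409/870 = 0.4701, 266/583 = 0.4563.
Each SE is √(p̂(1−p̂)/n): √(0.4701·0.5299/870) = 0.01692 and √(0.4563·0.5437/583) = 0.02063.
SE(p̂₁ − p̂₂) = √(SE₁² + SE₂²) = √(0.0002862864 + 0.0004255969) = 0.02668, since the two samples are independent.
At 95% confidence z* = 1.960; margin = 1.960 × 0.02668 = 0.05229.
The difference is 0.4701 − 0.4563 = 0.0138, so the interval is 0.0138 ± 0.05229 = (-0.03849, 0.06609).
The interval (-0.03849, 0.06609) contains 0, so the difference is not significant.

not significant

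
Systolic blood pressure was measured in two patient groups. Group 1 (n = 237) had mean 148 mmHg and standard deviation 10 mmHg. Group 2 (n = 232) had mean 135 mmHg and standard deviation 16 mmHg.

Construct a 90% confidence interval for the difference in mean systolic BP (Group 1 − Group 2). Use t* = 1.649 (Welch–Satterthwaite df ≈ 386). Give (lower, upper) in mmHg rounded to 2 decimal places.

(10.96, 15.04)

SE₁ = s₁/√n₁ = 10/√237 = 0.6496; SE₂ = 16/√232 = 1.0505.
Independent samples, unequal variances: SE_diff = √(SE₁² + SE₂²) = √(0.42198016 + 1.10355025) = 1.2351.
t* = 1.649, so margin of error = 1.649 × 1.2351 = 2.0367.
Difference in means = 148 − 135 = 13.0000.
13.0000 ± 2.0367 → (10.96, 15.04).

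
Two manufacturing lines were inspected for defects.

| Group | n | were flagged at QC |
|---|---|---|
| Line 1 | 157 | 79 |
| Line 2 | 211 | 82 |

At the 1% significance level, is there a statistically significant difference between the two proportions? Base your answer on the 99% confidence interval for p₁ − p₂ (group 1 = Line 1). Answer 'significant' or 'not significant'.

not significant

p̂₁ = 79/157 = 0.5032 and p̂₂ = 82/211 = 0.3886.
SE₁ = √(p̂₁(1−p̂₁)/n₁) = √(0.5032·0.4968/157) = 0.03990; SE₂ = √(0.3886·0.6114/211) = 0.03356.
Independent samples: SE of the difference = √(SE₁² + SE₂²) = √(0.00159201 + 0.0011262736) = 0.05214.
z* for 99% confidence is 2.576, so the margin of error is 2.576 × 0.05214 = 0.13431.
Point estimate p̂₁ − p̂₂ = 0.5032 − 0.3886 = 0.1146.
0.1146 ± 0.13431 → (-0.01971, 0.24891).
The interval (-0.01971, 0.24891) contains 0, so the difference is not significant.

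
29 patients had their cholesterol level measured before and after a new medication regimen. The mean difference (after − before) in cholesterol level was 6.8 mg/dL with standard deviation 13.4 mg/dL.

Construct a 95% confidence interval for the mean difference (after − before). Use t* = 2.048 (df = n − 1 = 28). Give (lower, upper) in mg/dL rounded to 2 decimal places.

(1.70, 11.90)

This is a matched-pairs design, so SE = s_d/√n = 13.4/√29 = 2.4883.
Margin = 2.048 × 2.4883 = 5.0960; the interval is 6.8 ± 5.0960 = (1.70, 11.90).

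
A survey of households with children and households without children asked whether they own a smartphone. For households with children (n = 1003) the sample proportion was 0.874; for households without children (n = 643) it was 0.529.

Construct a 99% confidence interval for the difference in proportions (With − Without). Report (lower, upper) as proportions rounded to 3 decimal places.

SE₁ = √(p̂₁(1−p̂₁)/n₁) = √(0.8740·0.1260/1003) = 0.01048; SE₂ = √(0.5290·0.4710/643) = 0.01968.
Independent samples: SE of the difference = √(SE₁² + SE₂²) = √(0.0001098304 + 0.0003873024) = 0.02230.
z* for 99% confidence is 2.576, so the margin of error is 2.576 × 0.02230 = 0.05744.
Point estimate p̂₁ − p̂₂ = 0.8740 − 0.5290 = 0.3450.
0.3450 ± 0.05744 → (0.288, 0.402).

(0.288, 0.402)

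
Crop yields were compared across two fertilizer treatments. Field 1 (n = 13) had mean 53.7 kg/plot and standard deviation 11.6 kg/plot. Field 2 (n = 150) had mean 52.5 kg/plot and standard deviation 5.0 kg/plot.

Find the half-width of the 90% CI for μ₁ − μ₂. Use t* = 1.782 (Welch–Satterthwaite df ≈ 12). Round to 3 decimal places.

5.779

Standard errors of each mean: 11.6/√13 = 3.2173 and 5.0/√150 = 0.4082.
SE(x̄₁ − x̄₂) = √(3.2173² + 0.4082²) = 3.2431 for independent samples with unequal variances.
With t* = 1.782, the margin is 1.782 × 3.2431 = 5.7792.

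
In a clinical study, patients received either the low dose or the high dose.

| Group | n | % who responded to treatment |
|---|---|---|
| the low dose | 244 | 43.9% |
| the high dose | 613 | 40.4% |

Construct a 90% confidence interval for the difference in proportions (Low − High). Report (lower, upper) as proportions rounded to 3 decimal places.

(-0.027, 0.097)

Each SE is √(p̂(1−p̂)/n): √(0.4390·0.5610/244) = 0.03177 and √(0.4040·0.5960/613) = 0.01982.
SE(p̂₁ − p̂₂) = √(SE₁² + SE₂²) = √(0.0010093329 + 0.0003928324) = 0.03745, since the two samples are independent.
At 90% confidence z* = 1.645; margin = 1.645 × 0.03745 = 0.06161.
The difference is 0.4390 − 0.4040 = 0.0350, so the interval is 0.0350 ± 0.06161 = (-0.027, 0.097).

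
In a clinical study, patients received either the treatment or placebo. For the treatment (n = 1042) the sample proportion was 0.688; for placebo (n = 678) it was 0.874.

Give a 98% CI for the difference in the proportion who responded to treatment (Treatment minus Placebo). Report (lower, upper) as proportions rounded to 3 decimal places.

(-0.231, -0.141)

SE₁ = √(p̂₁(1−p̂₁)/n₁) = √(0.6880·0.3120/1042) = 0.01435; SE₂ = √(0.8740·0.1260/678) = 0.01274.
Independent samples: SE of the difference = √(SE₁² + SE₂²) = √(0.0002059225 + 0.0001623076) = 0.01919.
z* for 98% confidence is 2.326, so the margin of error is 2.326 × 0.01919 = 0.04464.
Point estimate p̂₁ − p̂₂ = 0.6880 − 0.8740 = -0.1860.
-0.1860 ± 0.04464 → (-0.231, -0.141).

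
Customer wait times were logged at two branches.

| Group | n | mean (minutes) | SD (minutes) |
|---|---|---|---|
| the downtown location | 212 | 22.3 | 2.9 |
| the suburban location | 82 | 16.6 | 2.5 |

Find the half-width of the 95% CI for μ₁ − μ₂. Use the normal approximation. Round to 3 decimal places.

0.667

Standard errors of each mean: 2.9/√212 = 0.1992 and 2.5/√82 = 0.2761.
SE(x̄₁ − x̄₂) = √(0.1992² + 0.2761²) = 0.3405 for independent samples with unequal variances.
With z* = 1.960, the margin is 1.960 × 0.3405 = 0.6674.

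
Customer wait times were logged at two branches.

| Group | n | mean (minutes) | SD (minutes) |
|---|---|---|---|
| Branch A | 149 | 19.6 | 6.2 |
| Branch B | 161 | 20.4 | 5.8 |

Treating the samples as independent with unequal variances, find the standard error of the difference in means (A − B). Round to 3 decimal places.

SE₁ = s₁/√n₁ = 6.2/√149 = 0.5079; SE₂ = 5.8/√161 = 0.4571.
Independent samples, unequal variances: SE_diff = √(SE₁² + SE₂²) = √(0.25796241 + 0.20894041) = 0.6833.

0.683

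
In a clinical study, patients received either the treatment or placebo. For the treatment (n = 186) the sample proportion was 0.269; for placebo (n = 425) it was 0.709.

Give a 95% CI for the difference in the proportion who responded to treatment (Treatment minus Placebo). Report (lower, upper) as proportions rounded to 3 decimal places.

The two standard errors are √(0.2690×0.7310/186) = 0.03251 and √(0.7090×0.2910/425) = 0.02203.
Because the samples are independent, SE_diff = √(0.03251² + 0.02203²) = 0.03927.
Using z* = 1.960 for 95%, ME = 1.960 × 0.03927 = 0.07697.
p̂₁ − p̂₂ = -0.4400; interval -0.4400 ± 0.07697 gives (-0.517, -0.363).

(-0.517, -0.363)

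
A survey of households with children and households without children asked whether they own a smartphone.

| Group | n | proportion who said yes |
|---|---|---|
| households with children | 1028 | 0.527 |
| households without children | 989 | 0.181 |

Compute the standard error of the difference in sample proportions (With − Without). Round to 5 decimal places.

0.01981

SE₁ = √(p̂₁(1−p̂₁)/n₁) = √(0.5270·0.4730/1028) = 0.01557; SE₂ = √(0.1810·0.8190/989) = 0.01224.
Independent samples: SE of the difference = √(SE₁² + SE₂²) = √(0.0002424249 + 0.0001498176) = 0.01981.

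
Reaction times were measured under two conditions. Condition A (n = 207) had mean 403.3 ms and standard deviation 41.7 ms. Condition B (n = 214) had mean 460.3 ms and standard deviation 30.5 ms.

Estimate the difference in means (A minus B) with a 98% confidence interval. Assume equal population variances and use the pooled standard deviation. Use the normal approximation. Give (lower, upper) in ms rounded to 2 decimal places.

(-65.26, -48.74)

s_p = √[((n₁−1)s₁² + (n₂−1)s₂²)/(n₁+n₂−2)] = √[(206·41.7² + 213·30.5²)/419] = 36.4392.
SE = 36.4392·√(1/207 + 1/214) = 3.5524.
With z* = 2.326, margin = 2.326 × 3.5524 = 8.2629.
x̄₁ − x̄₂ = 403.3 − 460.3 = -57.0000; interval -57.0000 ± 8.2629 = (-65.26, -48.74).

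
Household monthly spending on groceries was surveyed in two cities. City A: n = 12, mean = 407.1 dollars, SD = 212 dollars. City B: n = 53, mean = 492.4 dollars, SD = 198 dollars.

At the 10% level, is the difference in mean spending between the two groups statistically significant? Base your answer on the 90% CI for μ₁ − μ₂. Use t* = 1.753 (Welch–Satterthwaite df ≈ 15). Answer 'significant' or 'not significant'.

SE₁ = s₁/√n₁ = 212/√12 = 61.1991; SE₂ = 198/√53 = 27.1974.
Independent samples, unequal variances: SE_diff = √(SE₁² + SE₂²) = √(3745.32984081 + 739.69856676) = 66.9704.
t* = 1.753, so margin of error = 1.753 × 66.9704 = 117.3991.
Difference in means = 407.1 − 492.4 = -85.3000.
-85.3000 ± 117.3991 → (-202.6991, 32.0991).
The interval (-202.6991, 32.0991) contains 0, so the difference is not significant.

not significant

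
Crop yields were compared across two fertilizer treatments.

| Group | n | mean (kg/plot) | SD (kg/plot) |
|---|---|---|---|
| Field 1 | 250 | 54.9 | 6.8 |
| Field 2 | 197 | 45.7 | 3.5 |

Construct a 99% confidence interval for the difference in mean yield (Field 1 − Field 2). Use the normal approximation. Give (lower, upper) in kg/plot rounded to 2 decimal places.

Per-group SEs: s₁/√n₁ = 6.8/√250 = 0.4301, s₂/√n₂ = 3.5/√197 = 0.2494.
Unpooled SE of the difference: √(0.18498601 + 0.06220036) = 0.4972.
Margin of error = z* · SE = 2.576 × 0.4972 = 1.2808.
x̄₁ − x̄₂ = 54.9 − 45.7 = 9.2000.
CI: 9.2000 ± 1.2808 = (7.92, 10.48).

(7.92, 10.48)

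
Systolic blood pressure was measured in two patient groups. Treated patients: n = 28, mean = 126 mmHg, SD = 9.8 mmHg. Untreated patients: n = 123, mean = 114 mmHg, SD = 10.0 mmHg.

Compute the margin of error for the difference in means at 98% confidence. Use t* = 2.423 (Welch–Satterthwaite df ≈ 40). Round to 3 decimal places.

SE₁ = s₁/√n₁ = 9.8/√28 = 1.8520; SE₂ = 10.0/√123 = 0.9017.
Independent samples, unequal variances: SE_diff = √(SE₁² + SE₂²) = √(3.429904 + 0.81306289) = 2.0598.
t* = 2.423, so margin of error = 2.423 × 2.0598 = 4.9909.

4.991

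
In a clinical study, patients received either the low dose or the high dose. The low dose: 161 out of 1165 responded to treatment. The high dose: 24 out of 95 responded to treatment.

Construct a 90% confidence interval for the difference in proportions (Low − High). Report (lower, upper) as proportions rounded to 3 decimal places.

p̂₁ = 161/1165 = 0.1382 and p̂₂ = 24/95 = 0.2526.
SE₁ = √(p̂₁(1−p̂₁)/n₁) = √(0.1382·0.8618/1165) = 0.01011; SE₂ = √(0.2526·0.7474/95) = 0.04458.
Independent samples: SE of the difference = √(SE₁² + SE₂²) = √(0.0001022121 + 0.0019873764) = 0.04571.
z* for 90% confidence is 1.645, so the margin of error is 1.645 × 0.04571 = 0.07519.
Point estimate p̂₁ − p̂₂ = 0.1382 − 0.2526 = -0.1144.
-0.1144 ± 0.07519 → (-0.190, -0.039).

(-0.190, -0.039)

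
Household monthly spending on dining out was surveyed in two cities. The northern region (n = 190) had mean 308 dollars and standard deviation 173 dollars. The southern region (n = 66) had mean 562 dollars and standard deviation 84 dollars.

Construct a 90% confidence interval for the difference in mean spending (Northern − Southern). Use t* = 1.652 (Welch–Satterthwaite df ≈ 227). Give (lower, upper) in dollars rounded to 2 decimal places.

(-280.86, -227.14)

SE₁ = s₁/√n₁ = 173/√190 = 12.5507; SE₂ = 84/√66 = 10.3397.
Independent samples, unequal variances: SE_diff = √(SE₁² + SE₂²) = √(157.52007049 + 106.90939609) = 16.2613.
t* = 1.652, so margin of error = 1.652 × 16.2613 = 26.8637.
Difference in means = 308 − 562 = -254.0000.
-254.0000 ± 26.8637 → (-280.86, -227.14).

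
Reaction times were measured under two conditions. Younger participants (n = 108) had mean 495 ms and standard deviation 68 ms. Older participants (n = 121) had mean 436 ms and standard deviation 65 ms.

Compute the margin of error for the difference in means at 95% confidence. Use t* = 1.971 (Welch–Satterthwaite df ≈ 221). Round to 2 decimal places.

SE₁ = s₁/√n₁ = 68/√108 = 6.5433; SE₂ = 65/√121 = 5.9091.
Independent samples, unequal variances: SE_diff = √(SE₁² + SE₂²) = √(42.81477489 + 34.91746281) = 8.8166.
t* = 1.971, so margin of error = 1.971 × 8.8166 = 17.3775.

17.38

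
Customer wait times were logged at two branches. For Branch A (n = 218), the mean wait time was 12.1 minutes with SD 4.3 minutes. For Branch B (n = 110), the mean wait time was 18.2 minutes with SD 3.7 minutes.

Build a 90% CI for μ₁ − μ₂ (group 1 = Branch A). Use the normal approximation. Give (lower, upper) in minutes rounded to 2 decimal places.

(-6.85, -5.35)

Standard errors of each mean: 4.3/√218 = 0.2912 and 3.7/√110 = 0.3528.
SE(x̄₁ − x̄₂) = √(0.2912² + 0.3528²) = 0.4575 for independent samples with unequal variances.
With z* = 1.645, the margin is 1.645 × 0.4575 = 0.7526.
x̄₁ − x̄₂ = 12.1 − 18.2 = -6.1000; the interval is -6.1000 ± 0.7526 = (-6.85, -5.35).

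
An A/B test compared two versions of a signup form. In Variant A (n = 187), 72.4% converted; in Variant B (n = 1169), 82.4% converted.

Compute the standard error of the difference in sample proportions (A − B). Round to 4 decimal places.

The two standard errors are √(0.7240×0.2760/187) = 0.03269 and √(0.8240×0.1760/1169) = 0.01114.
Because the samples are independent, SE_diff = √(0.03269² + 0.01114²) = 0.03454.

0.0345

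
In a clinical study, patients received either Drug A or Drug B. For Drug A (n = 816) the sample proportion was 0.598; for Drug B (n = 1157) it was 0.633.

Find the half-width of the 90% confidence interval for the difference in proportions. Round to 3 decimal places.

0.037

Each SE is √(p̂(1−p̂)/n): √(0.5980·0.4020/816) = 0.01716 and √(0.6330·0.3670/1157) = 0.01417.
SE(p̂₁ − p̂₂) = √(SE₁² + SE₂²) = √(0.0002944656 + 0.0002007889) = 0.02225, since the two samples are independent.
At 90% confidence z* = 1.645; margin = 1.645 × 0.02225 = 0.03660.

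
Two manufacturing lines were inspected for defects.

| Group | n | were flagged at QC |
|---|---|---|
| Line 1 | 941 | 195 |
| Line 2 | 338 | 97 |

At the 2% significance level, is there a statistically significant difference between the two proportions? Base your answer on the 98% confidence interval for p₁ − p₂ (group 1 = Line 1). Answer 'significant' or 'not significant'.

p̂₁ = 195/941 = 0.2072 and p̂₂ = 97/338 = 0.2870.
SE₁ = √(p̂₁(1−p̂₁)/n₁) = √(0.2072·0.7928/941) = 0.01321; SE₂ = √(0.2870·0.7130/338) = 0.02461.
Independent samples: SE of the difference = √(SE₁² + SE₂²) = √(0.0001745041 + 0.0006056521) = 0.02793.
z* for 98% confidence is 2.326, so the margin of error is 2.326 × 0.02793 = 0.06497.
Point estimate p̂₁ − p̂₂ = 0.2072 − 0.2870 = -0.0798.
-0.0798 ± 0.06497 → (-0.14477, -0.01483).
The interval (-0.14477, -0.01483) does not contain 0, so the difference is significant.

significant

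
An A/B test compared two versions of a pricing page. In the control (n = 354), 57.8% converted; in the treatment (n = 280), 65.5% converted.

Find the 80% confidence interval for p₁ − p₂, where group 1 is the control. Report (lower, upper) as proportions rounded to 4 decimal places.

SE₁ = √(p̂₁(1−p̂₁)/n₁) = √(0.5780·0.4220/354) = 0.02625; SE₂ = √(0.6550·0.3450/280) = 0.02841.
Independent samples: SE of the difference = √(SE₁² + SE₂²) = √(0.0006890625 + 0.0008071281) = 0.03868.
z* for 80% confidence is 1.282, so the margin of error is 1.282 × 0.03868 = 0.04959.
Point estimate p̂₁ − p̂₂ = 0.5780 − 0.6550 = -0.0770.
-0.0770 ± 0.04959 → (-0.1266, -0.0274).

(-0.1266, -0.0274)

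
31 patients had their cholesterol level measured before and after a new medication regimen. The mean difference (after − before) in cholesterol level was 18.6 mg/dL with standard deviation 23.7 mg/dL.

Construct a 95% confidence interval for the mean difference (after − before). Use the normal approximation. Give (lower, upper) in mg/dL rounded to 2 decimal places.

(10.26, 26.94)

Paired design: SE = s_d/√n = 23.7/√31 = 4.2566.
z* = 1.960; margin of error = 1.960 × 4.2566 = 8.3429.
18.6 ± 8.3429 → (10.26, 26.94).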